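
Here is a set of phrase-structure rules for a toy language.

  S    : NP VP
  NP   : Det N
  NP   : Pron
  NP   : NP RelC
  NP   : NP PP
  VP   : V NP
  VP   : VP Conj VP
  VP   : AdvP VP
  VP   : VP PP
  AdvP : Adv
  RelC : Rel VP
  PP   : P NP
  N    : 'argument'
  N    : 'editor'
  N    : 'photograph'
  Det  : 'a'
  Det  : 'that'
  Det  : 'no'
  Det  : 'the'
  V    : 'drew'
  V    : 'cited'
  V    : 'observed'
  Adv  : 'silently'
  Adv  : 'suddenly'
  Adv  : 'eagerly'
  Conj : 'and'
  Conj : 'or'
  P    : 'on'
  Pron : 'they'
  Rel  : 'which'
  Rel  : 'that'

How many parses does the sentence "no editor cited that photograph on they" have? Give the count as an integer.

The two bracketings:
[S [NP [Det no] [N editor]] [VP [V cited] [NP [NP [Det that] [N photograph]] [PP [P on] [NP [Pron they]]]]]]
[S [NP [Det no] [N editor]] [VP [VP [V cited] [NP [Det that] [N photograph]]] [PP [P on] [NP [Pron they]]]]]
The difference turns on whether NP → NP PP is used at the relevant span, versus an alternative expansion of NP.

2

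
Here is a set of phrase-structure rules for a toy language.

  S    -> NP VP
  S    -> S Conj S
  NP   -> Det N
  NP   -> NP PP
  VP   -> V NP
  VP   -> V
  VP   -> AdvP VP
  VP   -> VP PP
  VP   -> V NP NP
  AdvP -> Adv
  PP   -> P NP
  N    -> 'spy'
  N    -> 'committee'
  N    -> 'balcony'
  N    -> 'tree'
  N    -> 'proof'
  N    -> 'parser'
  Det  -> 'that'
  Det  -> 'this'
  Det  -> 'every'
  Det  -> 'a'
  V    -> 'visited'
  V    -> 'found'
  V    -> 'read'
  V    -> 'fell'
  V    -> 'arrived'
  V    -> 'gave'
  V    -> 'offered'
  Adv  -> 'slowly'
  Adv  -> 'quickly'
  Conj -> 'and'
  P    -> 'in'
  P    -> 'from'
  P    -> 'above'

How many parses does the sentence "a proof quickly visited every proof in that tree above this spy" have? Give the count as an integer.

Two of the 9 distinct bracketings:
[S [NP [Det a] [N proof]] [VP [AdvP [Adv quickly]] [VP [V visited] [NP [NP [Det every] [N proof]] [PP [P in] [NP [NP [Det that] [N tree]] [PP [P above] [NP [Det this] [N spy]]]]]]]]]
[S [NP [Det a] [N proof]] [VP [AdvP [Adv quickly]] [VP [V visited] [NP [NP [NP [Det every] [N proof]] [PP [P in] [NP [Det that] [N tree]]]] [PP [P above] [NP [Det this] [N spy]]]]]]]
The trees differ in how a recursive rule is bracketed over the same span.

9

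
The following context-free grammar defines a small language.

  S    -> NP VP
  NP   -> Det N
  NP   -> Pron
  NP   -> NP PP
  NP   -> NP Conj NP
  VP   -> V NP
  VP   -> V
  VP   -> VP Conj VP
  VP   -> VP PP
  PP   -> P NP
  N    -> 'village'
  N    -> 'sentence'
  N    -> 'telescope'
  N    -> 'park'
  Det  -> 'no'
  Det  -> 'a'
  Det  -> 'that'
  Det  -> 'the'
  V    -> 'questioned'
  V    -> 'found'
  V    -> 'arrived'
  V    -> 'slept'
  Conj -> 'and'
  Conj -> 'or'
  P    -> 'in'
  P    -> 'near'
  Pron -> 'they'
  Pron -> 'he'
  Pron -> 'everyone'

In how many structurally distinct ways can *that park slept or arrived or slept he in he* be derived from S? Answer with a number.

7

Two of the 7 distinct bracketings:
[S [NP [Det that] [N park]] [VP [VP [V slept]] [Conj or] [VP [VP [V arrived]] [Conj or] [VP [V slept] [NP [NP [Pron he]] [PP [P in] [NP [Pron he]]]]]]]]
[S [NP [Det that] [N park]] [VP [VP [V slept]] [Conj or] [VP [VP [V arrived]] [Conj or] [VP [VP [V slept] [NP [Pron he]]] [PP [P in] [NP [Pron he]]]]]]]
The difference turns on whether NP → NP PP is used at the relevant span, versus an alternative expansion of NP.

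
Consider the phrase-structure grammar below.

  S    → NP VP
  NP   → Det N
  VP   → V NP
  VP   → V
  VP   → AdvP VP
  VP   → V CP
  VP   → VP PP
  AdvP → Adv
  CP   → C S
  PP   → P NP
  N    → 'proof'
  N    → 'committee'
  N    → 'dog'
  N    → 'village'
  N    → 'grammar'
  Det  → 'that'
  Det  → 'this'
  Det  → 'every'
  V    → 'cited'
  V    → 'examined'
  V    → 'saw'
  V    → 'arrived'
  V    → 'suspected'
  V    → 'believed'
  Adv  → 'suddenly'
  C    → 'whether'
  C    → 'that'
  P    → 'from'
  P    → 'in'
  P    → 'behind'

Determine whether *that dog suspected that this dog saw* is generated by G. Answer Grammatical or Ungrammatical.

S
  NP
    Det: that
    N: dog
  VP
    V: suspected
    CP
      C: that
      S
        NP
          Det: this
          N: dog
        VP
          V: saw
Each bracket corresponds to one application of a listed rule, so the string is derivable from S.

Grammatical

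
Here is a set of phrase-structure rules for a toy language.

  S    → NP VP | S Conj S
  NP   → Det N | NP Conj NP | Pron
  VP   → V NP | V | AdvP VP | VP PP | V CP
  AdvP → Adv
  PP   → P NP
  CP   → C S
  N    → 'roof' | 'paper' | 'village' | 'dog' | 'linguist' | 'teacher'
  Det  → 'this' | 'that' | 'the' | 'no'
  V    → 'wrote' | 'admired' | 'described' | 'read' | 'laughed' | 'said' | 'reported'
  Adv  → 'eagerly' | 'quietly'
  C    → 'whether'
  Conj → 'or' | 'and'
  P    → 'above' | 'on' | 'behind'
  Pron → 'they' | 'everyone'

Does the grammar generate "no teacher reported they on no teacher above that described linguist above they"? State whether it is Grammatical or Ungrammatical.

Ungrammatical

A Det word can never sit immediately before a V word in any string this grammar generates, so the substring 'that described' rules out a derivation.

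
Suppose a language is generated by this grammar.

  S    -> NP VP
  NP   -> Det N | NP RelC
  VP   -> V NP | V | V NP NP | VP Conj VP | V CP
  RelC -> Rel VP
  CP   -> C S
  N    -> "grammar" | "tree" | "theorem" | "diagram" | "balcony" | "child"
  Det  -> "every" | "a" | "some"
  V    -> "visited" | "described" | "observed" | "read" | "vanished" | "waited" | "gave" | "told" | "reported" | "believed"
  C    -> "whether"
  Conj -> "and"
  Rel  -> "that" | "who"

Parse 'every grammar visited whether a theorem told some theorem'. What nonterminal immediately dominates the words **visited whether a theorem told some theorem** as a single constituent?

S
  NP
    Det: every
    N: grammar
  VP
    V: visited
    CP
      C: whether
      S
        NP
          Det: a
          N: theorem
        VP
          V: told
          NP
            Det: some
            N: theorem
The span 'visited whether a theorem told some theorem' is the VP node built by VP → V CP.

VP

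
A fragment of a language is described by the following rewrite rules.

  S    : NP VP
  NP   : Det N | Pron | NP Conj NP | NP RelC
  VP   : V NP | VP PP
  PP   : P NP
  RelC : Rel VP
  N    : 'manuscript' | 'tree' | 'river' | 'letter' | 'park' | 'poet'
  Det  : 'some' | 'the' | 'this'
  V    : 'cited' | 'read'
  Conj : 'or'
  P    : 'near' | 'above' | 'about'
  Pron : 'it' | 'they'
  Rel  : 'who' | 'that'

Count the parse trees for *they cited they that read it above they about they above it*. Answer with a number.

4

Two of the 4 distinct bracketings:
[S [NP [Pron they]] [VP [V cited] [NP [NP [Pron they]] [RelC [Rel that] [VP [VP [VP [VP [V read] [NP [Pron it]]] [PP [P above] [NP [Pron they]]]] [PP [P about] [NP [Pron they]]]] [PP [P above] [NP [Pron it]]]]]]]]
[S [NP [Pron they]] [VP [VP [V cited] [NP [NP [Pron they]] [RelC [Rel that] [VP [VP [VP [V read] [NP [Pron it]]] [PP [P above] [NP [Pron they]]]] [PP [P about] [NP [Pron they]]]]]]] [PP [P above] [NP [Pron it]]]]]
The trees differ in how a recursive rule is bracketed over the same span.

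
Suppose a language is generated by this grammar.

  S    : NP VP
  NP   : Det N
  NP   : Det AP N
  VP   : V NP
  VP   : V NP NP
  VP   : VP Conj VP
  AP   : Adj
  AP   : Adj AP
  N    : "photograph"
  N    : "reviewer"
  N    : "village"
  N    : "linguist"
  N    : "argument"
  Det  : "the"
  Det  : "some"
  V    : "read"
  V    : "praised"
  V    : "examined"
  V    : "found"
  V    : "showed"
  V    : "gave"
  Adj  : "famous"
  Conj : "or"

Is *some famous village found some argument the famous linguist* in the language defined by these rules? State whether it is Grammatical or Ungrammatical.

[S [NP [Det some] [AP [Adj famous]] [N village]] [VP [V found] [NP [Det some] [N argument]] [NP [Det the] [AP [Adj famous]] [N linguist]]]]
The bracketing above is licensed at every node by one of the given productions, with S at the root.

Grammatical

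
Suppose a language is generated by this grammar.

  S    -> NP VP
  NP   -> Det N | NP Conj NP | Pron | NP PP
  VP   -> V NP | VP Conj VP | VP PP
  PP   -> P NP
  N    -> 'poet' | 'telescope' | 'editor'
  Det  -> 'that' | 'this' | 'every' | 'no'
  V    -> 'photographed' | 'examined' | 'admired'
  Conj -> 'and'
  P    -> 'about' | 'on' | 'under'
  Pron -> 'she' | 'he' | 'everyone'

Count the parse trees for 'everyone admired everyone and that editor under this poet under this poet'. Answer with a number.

Two of the 9 distinct bracketings:
[S [NP [Pron everyone]] [VP [V admired] [NP [NP [Pron everyone]] [Conj and] [NP [NP [Det that] [N editor]] [PP [P under] [NP [NP [Det this] [N poet]] [PP [P under] [NP [Det this] [N poet]]]]]]]]]
[S [NP [Pron everyone]] [VP [V admired] [NP [NP [Pron everyone]] [Conj and] [NP [NP [NP [Det that] [N editor]] [PP [P under] [NP [Det this] [N poet]]]] [PP [P under] [NP [Det this] [N poet]]]]]]]
The trees differ in how a recursive rule is bracketed over the same span.

9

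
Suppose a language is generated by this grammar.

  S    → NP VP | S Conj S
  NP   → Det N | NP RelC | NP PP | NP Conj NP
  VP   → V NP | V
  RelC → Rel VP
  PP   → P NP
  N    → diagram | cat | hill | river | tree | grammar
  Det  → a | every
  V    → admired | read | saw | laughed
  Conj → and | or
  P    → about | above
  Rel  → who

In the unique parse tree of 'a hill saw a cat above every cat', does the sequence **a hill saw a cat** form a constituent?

No

[S [NP [Det a] [N hill]] [VP [V saw] [NP [NP [Det a] [N cat]] [PP [P above] [NP [Det every] [N cat]]]]]]
The smallest constituent containing 'a hill saw a cat' is the S spanning 'a hill saw a cat above every cat'; no single node in the tree dominates exactly the given words.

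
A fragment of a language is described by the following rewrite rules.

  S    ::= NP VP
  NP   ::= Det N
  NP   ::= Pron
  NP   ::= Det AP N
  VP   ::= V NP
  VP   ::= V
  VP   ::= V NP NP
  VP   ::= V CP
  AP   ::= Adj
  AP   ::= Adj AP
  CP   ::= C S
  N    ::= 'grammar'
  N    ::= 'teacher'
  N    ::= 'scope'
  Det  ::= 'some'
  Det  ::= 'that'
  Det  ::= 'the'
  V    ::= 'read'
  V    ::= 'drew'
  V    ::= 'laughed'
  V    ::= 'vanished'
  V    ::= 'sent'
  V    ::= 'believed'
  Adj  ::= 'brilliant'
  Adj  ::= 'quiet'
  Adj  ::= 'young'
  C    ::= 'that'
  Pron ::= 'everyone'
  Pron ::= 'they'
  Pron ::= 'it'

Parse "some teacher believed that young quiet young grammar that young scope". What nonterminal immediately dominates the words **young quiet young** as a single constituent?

AP

S
  NP
    Det: some
    N: teacher
  VP
    V: believed
    NP
      Det: that
      AP
        Adj: young
        AP
          Adj: quiet
          AP
            Adj: young
      N: grammar
    NP
      Det: that
      AP
        Adj: young
      N: scope
The span 'young quiet young' is the AP node built by AP → Adj AP.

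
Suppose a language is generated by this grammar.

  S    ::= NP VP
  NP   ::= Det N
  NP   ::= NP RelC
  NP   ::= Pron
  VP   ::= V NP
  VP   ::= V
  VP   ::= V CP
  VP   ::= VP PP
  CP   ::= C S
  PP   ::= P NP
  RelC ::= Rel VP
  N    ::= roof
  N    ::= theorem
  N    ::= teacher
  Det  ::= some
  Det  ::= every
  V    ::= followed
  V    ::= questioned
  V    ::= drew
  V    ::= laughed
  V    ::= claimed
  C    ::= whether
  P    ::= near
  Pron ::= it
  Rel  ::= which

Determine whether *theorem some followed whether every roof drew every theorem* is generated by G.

Ungrammatical

An N word can never sit immediately before a Det word in any string this grammar generates, so the substring 'theorem some' rules out a derivation.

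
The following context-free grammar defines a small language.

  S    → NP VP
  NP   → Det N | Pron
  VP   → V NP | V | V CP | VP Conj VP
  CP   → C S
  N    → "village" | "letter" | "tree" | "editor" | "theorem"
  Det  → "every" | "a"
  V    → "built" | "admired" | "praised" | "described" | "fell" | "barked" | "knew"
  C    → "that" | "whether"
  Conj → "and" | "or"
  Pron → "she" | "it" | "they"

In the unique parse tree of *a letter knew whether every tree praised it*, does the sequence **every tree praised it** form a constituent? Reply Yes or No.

[S [NP [Det a] [N letter]] [VP [V knew] [CP [C whether] [S [NP [Det every] [N tree]] [VP [V praised] [NP [Pron it]]]]]]]
The words 'every tree praised it' are exhaustively dominated by a single S node (built by S → NP VP), so they form a constituent.

Yes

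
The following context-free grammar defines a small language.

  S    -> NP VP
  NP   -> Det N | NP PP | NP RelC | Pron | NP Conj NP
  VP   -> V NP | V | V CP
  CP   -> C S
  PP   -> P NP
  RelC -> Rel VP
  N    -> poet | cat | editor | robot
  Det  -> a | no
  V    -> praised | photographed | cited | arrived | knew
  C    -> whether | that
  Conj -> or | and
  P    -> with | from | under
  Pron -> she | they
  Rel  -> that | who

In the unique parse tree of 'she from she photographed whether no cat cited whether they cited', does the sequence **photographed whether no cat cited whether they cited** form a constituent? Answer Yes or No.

Yes

[S [NP [NP [Pron she]] [PP [P from] [NP [Pron she]]]] [VP [V photographed] [CP [C whether] [S [NP [Det no] [N cat]] [VP [V cited] [CP [C whether] [S [NP [Pron they]] [VP [V cited]]]]]]]]]
The words 'photographed whether no cat cited whether they cited' are exhaustively dominated by a single VP node (built by VP → V CP), so they form a constituent.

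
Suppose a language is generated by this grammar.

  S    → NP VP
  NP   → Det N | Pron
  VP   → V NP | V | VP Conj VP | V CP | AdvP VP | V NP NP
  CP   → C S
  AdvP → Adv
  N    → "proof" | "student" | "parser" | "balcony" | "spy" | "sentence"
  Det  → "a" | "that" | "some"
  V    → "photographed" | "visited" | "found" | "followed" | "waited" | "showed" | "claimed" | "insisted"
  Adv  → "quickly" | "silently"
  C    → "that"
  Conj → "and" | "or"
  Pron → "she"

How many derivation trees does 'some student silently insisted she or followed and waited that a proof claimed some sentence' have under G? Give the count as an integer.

Two of the 5 distinct bracketings:
[S [NP [Det some] [N student]] [VP [VP [AdvP [Adv silently]] [VP [V insisted] [NP [Pron she]]]] [Conj or] [VP [VP [V followed]] [Conj and] [VP [V waited] [CP [C that] [S [NP [Det a] [N proof]] [VP [V claimed] [NP [Det some] [N sentence]]]]]]]]]
[S [NP [Det some] [N student]] [VP [VP [VP [AdvP [Adv silently]] [VP [V insisted] [NP [Pron she]]]] [Conj or] [VP [V followed]]] [Conj and] [VP [V waited] [CP [C that] [S [NP [Det a] [N proof]] [VP [V claimed] [NP [Det some] [N sentence]]]]]]]]
The trees differ in how a recursive rule is bracketed over the same span.

5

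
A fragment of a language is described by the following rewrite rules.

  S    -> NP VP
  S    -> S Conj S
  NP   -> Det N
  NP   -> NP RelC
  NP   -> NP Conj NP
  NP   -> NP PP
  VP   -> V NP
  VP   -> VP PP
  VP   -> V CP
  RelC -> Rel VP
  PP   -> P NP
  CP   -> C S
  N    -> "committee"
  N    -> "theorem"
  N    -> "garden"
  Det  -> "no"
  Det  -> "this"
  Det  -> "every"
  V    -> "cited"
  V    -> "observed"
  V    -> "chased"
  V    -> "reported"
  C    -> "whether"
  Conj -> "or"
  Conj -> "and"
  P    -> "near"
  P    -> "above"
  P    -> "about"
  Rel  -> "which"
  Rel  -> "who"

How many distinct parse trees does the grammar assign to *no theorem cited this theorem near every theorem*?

2

The two bracketings:
[S [NP [Det no] [N theorem]] [VP [V cited] [NP [NP [Det this] [N theorem]] [PP [P near] [NP [Det every] [N theorem]]]]]]
[S [NP [Det no] [N theorem]] [VP [VP [V cited] [NP [Det this] [N theorem]]] [PP [P near] [NP [Det every] [N theorem]]]]]
The difference turns on whether NP → NP PP is used at the relevant span, versus an alternative expansion of NP.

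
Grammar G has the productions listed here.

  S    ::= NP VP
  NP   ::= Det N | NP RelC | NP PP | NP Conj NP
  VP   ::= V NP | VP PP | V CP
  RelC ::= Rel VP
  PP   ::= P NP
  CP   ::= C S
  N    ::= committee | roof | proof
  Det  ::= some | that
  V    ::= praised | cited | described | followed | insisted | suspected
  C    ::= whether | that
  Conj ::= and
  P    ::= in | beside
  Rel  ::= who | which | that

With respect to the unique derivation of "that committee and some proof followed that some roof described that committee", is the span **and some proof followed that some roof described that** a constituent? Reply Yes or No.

[S [NP [NP [Det that] [N committee]] [Conj and] [NP [Det some] [N proof]]] [VP [V followed] [CP [C that] [S [NP [Det some] [N roof]] [VP [V described] [NP [Det that] [N committee]]]]]]]
The smallest constituent containing 'and some proof followed that some roof described that' is the S spanning 'that committee and some proof followed that some roof described that committee'; no single node in the tree dominates exactly the given words.

No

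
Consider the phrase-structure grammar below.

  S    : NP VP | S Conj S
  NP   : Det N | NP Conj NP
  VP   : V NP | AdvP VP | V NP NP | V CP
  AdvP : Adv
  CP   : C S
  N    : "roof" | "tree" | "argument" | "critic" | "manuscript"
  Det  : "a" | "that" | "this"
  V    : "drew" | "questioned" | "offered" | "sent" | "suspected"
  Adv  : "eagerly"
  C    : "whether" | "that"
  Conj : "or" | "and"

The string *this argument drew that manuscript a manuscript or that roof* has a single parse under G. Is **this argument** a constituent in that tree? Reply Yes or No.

[S [NP [Det this] [N argument]] [VP [V drew] [NP [Det that] [N manuscript]] [NP [NP [Det a] [N manuscript]] [Conj or] [NP [Det that] [N roof]]]]]
The words 'this argument' are exhaustively dominated by a single NP node (built by NP → Det N), so they form a constituent.

Yes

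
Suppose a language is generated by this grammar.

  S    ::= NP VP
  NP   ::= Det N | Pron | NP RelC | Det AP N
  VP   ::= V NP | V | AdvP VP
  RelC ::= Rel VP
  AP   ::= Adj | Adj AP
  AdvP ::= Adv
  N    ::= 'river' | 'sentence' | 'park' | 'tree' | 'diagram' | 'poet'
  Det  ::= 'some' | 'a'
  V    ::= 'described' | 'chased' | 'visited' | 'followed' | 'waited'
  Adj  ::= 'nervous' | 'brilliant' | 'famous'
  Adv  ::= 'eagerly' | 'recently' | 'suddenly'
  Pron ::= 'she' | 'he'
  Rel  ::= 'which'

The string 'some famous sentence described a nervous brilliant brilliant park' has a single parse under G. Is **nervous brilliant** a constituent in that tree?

[S [NP [Det some] [AP [Adj famous]] [N sentence]] [VP [V described] [NP [Det a] [AP [Adj nervous] [AP [Adj brilliant] [AP [Adj brilliant]]]] [N park]]]]
The smallest constituent containing 'nervous brilliant' is the AP spanning 'nervous brilliant brilliant'; no single node in the tree dominates exactly the given words.

No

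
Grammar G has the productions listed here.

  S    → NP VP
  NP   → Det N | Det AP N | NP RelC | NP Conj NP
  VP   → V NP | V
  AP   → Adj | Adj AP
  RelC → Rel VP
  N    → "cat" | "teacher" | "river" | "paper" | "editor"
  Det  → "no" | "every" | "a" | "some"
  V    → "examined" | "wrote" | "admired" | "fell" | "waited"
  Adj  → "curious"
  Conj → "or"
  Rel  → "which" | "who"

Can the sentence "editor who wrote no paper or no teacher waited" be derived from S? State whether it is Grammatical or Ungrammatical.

Ungrammatical

For S → NP VP, no prefix of the string parses as an NP.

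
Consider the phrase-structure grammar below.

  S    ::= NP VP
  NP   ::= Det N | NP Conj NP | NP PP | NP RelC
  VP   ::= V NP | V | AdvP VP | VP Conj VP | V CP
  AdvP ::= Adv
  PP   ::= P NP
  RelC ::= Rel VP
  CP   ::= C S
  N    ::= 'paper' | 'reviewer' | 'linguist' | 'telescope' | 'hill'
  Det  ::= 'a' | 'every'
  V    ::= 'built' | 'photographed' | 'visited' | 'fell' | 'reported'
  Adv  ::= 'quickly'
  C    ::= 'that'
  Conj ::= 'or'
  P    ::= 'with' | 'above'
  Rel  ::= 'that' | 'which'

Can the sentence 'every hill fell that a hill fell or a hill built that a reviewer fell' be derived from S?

For S → NP VP, the only prefix that parses as NP is 'every hill', but the remainder 'fell that a hill fell or a hill built that a reviewer fell' is not a VP under these rules.

Ungrammatical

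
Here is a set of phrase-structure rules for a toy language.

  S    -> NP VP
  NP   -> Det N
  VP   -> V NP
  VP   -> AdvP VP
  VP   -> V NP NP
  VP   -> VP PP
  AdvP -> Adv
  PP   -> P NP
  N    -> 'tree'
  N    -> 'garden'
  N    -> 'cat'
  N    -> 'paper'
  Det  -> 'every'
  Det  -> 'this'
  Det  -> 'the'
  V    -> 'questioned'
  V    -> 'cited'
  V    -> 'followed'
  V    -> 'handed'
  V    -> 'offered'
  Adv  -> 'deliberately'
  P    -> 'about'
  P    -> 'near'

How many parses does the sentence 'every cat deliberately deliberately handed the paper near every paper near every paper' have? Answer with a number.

6

Two of the 6 distinct bracketings:
[S [NP [Det every] [N cat]] [VP [AdvP [Adv deliberately]] [VP [AdvP [Adv deliberately]] [VP [VP [VP [V handed] [NP [Det the] [N paper]]] [PP [P near] [NP [Det every] [N paper]]]] [PP [P near] [NP [Det every] [N paper]]]]]]]
[S [NP [Det every] [N cat]] [VP [AdvP [Adv deliberately]] [VP [VP [AdvP [Adv deliberately]] [VP [VP [V handed] [NP [Det the] [N paper]]] [PP [P near] [NP [Det every] [N paper]]]]] [PP [P near] [NP [Det every] [N paper]]]]]]
The trees differ in how a recursive rule is bracketed over the same span.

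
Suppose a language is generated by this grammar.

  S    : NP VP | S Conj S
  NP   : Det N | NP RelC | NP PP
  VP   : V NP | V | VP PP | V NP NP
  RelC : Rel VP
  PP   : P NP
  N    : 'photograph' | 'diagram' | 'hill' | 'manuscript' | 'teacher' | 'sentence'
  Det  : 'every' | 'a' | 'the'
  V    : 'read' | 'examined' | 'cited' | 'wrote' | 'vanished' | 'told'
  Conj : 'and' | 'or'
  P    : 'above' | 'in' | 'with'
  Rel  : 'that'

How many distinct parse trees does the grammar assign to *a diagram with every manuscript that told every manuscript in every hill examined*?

Two of the 7 distinct bracketings:
[S [NP [NP [NP [Det a] [N diagram]] [PP [P with] [NP [Det every] [N manuscript]]]] [RelC [Rel that] [VP [V told] [NP [NP [Det every] [N manuscript]] [PP [P in] [NP [Det every] [N hill]]]]]]] [VP [V examined]]]
[S [NP [NP [NP [Det a] [N diagram]] [PP [P with] [NP [Det every] [N manuscript]]]] [RelC [Rel that] [VP [VP [V told] [NP [Det every] [N manuscript]]] [PP [P in] [NP [Det every] [N hill]]]]]] [VP [V examined]]]
The difference turns on whether VP → VP PP is used at the relevant span, versus an alternative expansion of VP.

7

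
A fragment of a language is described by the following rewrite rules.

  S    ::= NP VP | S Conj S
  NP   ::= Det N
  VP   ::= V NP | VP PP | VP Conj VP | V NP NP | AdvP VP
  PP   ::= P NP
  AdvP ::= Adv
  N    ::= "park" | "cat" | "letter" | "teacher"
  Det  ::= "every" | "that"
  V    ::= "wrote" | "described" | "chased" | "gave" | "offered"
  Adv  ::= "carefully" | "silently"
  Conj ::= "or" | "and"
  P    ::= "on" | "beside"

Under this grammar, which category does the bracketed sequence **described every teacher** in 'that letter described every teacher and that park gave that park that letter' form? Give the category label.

S
  S
    NP
      Det: that
      N: letter
    VP
      V: described
      NP
        Det: every
        N: teacher
  Conj: and
  S
    NP
      Det: that
      N: park
    VP
      V: gave
      NP
        Det: that
        N: park
      NP
        Det: that
        N: letter
The span 'described every teacher' is the VP node built by VP → V NP.

VP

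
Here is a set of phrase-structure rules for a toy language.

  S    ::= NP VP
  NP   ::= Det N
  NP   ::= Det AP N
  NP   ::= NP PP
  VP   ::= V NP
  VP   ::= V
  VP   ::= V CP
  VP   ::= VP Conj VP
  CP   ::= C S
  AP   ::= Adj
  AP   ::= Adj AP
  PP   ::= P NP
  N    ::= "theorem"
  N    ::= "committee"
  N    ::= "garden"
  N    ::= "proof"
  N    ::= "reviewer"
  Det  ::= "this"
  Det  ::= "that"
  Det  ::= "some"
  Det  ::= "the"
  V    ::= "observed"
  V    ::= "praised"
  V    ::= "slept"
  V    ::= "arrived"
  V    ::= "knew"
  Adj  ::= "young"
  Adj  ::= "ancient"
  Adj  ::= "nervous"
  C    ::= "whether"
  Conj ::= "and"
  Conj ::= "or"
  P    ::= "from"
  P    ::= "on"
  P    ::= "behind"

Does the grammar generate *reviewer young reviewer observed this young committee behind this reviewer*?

Ungrammatical

An N word can never sit immediately before an Adj word in any string this grammar generates, so the substring 'reviewer young' rules out a derivation.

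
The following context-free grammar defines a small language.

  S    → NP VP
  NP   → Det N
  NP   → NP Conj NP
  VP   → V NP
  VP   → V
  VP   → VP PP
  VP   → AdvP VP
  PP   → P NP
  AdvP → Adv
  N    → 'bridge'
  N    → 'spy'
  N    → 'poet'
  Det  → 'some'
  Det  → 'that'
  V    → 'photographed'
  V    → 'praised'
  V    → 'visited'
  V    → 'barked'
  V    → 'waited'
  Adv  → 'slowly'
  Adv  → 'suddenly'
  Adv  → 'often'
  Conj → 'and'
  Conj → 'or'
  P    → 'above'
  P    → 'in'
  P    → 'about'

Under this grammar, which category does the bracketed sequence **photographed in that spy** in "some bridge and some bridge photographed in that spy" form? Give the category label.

VP

S
  NP
    NP
      Det: some
      N: bridge
    Conj: and
    NP
      Det: some
      N: bridge
  VP
    VP
      V: photographed
    PP
      P: in
      NP
        Det: that
        N: spy
The span 'photographed in that spy' is the VP node built by VP → VP PP.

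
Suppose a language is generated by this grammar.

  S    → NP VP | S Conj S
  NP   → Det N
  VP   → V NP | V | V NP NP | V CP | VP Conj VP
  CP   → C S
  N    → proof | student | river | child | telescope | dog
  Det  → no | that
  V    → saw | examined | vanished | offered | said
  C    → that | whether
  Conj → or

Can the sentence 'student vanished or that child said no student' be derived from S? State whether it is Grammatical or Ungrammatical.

Ungrammatical

For S → NP VP, no prefix of the string parses as an NP. The alternative S rule S → S Conj S likewise has no satisfying split.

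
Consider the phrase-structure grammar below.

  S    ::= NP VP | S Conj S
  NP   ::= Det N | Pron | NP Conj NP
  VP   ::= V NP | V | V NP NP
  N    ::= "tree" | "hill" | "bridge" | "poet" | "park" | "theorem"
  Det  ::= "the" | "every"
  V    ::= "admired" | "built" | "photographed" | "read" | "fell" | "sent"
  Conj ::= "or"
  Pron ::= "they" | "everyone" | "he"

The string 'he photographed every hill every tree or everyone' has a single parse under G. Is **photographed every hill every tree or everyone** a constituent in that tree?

[S [NP [Pron he]] [VP [V photographed] [NP [Det every] [N hill]] [NP [NP [Det every] [N tree]] [Conj or] [NP [Pron everyone]]]]]
The words 'photographed every hill every tree or everyone' are exhaustively dominated by a single VP node (built by VP → V NP NP), so they form a constituent.

Yes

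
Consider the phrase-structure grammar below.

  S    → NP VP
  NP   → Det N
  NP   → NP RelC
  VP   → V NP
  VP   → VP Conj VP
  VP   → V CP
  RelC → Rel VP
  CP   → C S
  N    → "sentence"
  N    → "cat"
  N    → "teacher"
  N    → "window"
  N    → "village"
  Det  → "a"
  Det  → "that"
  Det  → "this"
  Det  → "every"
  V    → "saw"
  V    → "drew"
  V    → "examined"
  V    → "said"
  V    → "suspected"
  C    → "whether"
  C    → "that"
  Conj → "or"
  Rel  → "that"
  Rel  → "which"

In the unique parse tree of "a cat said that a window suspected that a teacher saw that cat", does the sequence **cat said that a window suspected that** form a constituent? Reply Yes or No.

No

[S [NP [Det a] [N cat]] [VP [V said] [CP [C that] [S [NP [Det a] [N window]] [VP [V suspected] [CP [C that] [S [NP [Det a] [N teacher]] [VP [V saw] [NP [Det that] [N cat]]]]]]]]]]
The smallest constituent containing 'cat said that a window suspected that' is the S spanning 'a cat said that a window suspected that a teacher saw that cat'; no single node in the tree dominates exactly the given words.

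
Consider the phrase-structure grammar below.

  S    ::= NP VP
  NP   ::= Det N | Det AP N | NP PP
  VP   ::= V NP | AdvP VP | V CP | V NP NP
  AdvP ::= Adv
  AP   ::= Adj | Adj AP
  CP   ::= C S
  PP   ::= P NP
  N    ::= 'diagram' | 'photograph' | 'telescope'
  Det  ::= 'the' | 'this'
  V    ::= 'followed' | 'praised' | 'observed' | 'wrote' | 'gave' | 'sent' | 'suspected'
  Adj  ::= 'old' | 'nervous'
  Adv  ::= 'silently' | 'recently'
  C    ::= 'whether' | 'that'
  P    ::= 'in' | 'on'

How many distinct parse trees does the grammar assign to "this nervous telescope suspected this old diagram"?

[S [NP [Det this] [AP [Adj nervous]] [N telescope]] [VP [V suspected] [NP [Det this] [AP [Adj old]] [N diagram]]]]
No rule offers an alternative attachment or grouping for any span, so this is the only derivation.

1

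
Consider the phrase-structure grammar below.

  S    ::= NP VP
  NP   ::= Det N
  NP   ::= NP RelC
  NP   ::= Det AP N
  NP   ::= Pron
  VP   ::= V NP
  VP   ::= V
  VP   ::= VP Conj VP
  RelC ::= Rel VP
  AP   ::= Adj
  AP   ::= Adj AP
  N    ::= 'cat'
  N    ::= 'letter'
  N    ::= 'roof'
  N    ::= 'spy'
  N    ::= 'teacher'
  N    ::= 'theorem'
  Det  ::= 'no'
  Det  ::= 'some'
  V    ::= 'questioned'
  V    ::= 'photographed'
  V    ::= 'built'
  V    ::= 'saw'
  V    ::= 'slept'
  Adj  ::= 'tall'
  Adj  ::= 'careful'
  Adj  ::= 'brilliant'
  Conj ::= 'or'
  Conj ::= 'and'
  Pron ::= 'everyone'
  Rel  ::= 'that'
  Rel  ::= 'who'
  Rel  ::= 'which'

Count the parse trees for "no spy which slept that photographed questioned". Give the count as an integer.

[S [NP [NP [NP [Det no] [N spy]] [RelC [Rel which] [VP [V slept]]]] [RelC [Rel that] [VP [V photographed]]]] [VP [V questioned]]]
No rule offers an alternative attachment or grouping for any span, so this is the only derivation.

1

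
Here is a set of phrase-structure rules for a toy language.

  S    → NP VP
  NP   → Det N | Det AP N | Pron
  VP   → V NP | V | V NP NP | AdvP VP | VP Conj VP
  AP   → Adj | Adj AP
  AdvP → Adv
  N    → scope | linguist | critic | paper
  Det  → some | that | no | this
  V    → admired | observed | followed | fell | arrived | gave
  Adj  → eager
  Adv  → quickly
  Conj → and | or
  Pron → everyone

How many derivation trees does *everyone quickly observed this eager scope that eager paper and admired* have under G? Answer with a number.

2

The two bracketings:
[S [NP [Pron everyone]] [VP [AdvP [Adv quickly]] [VP [VP [V observed] [NP [Det this] [AP [Adj eager]] [N scope]] [NP [Det that] [AP [Adj eager]] [N paper]]] [Conj and] [VP [V admired]]]]]
[S [NP [Pron everyone]] [VP [VP [AdvP [Adv quickly]] [VP [V observed] [NP [Det this] [AP [Adj eager]] [N scope]] [NP [Det that] [AP [Adj eager]] [N paper]]]] [Conj and] [VP [V admired]]]]
The trees differ in how a recursive rule is bracketed over the same span.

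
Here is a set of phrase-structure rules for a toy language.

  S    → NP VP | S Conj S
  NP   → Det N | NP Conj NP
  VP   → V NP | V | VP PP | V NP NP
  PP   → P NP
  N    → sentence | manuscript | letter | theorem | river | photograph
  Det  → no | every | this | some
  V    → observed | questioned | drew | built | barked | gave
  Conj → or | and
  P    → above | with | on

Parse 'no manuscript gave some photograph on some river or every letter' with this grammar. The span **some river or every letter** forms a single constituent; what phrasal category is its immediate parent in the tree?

[S [NP [Det no] [N manuscript]] [VP [VP [V gave] [NP [Det some] [N photograph]]] [PP [P on] [NP [NP [Det some] [N river]] [Conj or] [NP [Det every] [N letter]]]]]]
The span 'some river or every letter' is the NP node built by NP → NP Conj NP.
Its mother is the PP built by PP → P NP.

PP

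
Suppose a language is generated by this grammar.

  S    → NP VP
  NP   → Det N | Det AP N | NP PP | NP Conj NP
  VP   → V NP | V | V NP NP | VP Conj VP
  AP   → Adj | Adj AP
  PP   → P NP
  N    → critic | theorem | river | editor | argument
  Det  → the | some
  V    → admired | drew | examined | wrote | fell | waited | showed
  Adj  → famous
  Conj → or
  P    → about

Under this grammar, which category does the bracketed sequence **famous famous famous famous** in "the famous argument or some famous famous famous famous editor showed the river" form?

S
  NP
    NP
      Det: the
      AP
        Adj: famous
      N: argument
    Conj: or
    NP
      Det: some
      AP
        Adj: famous
        AP
          Adj: famous
          AP
            Adj: famous
            AP
              Adj: famous
      N: editor
  VP
    V: showed
    NP
      Det: the
      N: river
The span 'famous famous famous famous' is the AP node built by AP → Adj AP.

AP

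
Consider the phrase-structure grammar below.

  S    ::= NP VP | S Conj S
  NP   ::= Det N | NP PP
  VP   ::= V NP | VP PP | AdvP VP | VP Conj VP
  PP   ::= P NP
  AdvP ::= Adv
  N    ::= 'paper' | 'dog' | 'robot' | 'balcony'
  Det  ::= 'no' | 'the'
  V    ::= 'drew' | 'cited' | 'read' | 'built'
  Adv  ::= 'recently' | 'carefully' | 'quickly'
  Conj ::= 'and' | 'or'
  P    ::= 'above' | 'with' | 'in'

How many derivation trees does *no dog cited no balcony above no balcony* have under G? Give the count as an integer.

2

The two bracketings:
[S [NP [Det no] [N dog]] [VP [V cited] [NP [NP [Det no] [N balcony]] [PP [P above] [NP [Det no] [N balcony]]]]]]
[S [NP [Det no] [N dog]] [VP [VP [V cited] [NP [Det no] [N balcony]]] [PP [P above] [NP [Det no] [N balcony]]]]]
The difference turns on whether NP → NP PP is used at the relevant span, versus an alternative expansion of NP.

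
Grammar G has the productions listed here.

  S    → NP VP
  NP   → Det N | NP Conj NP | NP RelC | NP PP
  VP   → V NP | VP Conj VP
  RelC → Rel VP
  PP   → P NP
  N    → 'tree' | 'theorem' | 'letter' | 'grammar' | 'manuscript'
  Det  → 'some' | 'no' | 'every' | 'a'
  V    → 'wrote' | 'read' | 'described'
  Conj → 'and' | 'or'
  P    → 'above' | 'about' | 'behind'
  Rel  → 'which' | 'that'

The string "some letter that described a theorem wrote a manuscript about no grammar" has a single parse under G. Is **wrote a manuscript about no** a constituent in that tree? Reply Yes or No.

[S [NP [NP [Det some] [N letter]] [RelC [Rel that] [VP [V described] [NP [Det a] [N theorem]]]]] [VP [V wrote] [NP [NP [Det a] [N manuscript]] [PP [P about] [NP [Det no] [N grammar]]]]]]
The smallest constituent containing 'wrote a manuscript about no' is the VP spanning 'wrote a manuscript about no grammar'; no single node in the tree dominates exactly the given words.

No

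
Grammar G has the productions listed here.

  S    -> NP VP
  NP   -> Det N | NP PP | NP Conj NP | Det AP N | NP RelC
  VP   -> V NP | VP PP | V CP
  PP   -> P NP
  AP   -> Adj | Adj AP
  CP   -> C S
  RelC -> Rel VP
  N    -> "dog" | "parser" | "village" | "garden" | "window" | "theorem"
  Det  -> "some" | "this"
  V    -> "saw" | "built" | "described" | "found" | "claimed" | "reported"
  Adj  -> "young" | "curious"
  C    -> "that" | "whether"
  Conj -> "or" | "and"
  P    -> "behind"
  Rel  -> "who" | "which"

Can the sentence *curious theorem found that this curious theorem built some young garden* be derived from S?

For S → NP VP, no prefix of the string parses as an NP.

Ungrammatical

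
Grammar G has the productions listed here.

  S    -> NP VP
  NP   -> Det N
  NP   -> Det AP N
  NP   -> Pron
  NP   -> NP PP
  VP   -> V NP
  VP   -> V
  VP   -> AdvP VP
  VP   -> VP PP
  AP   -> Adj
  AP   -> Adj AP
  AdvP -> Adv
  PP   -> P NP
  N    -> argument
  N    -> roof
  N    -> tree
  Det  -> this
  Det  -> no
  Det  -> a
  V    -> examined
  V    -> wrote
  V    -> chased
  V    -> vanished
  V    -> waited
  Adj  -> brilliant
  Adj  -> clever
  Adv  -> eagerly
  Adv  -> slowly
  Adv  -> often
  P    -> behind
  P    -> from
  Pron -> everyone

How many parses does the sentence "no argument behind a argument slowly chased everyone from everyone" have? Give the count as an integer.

3

Two of the 3 distinct bracketings:
[S [NP [NP [Det no] [N argument]] [PP [P behind] [NP [Det a] [N argument]]]] [VP [AdvP [Adv slowly]] [VP [V chased] [NP [NP [Pron everyone]] [PP [P from] [NP [Pron everyone]]]]]]]
[S [NP [NP [Det no] [N argument]] [PP [P behind] [NP [Det a] [N argument]]]] [VP [AdvP [Adv slowly]] [VP [VP [V chased] [NP [Pron everyone]]] [PP [P from] [NP [Pron everyone]]]]]]
The difference turns on whether VP → VP PP is used at the relevant span, versus an alternative expansion of VP.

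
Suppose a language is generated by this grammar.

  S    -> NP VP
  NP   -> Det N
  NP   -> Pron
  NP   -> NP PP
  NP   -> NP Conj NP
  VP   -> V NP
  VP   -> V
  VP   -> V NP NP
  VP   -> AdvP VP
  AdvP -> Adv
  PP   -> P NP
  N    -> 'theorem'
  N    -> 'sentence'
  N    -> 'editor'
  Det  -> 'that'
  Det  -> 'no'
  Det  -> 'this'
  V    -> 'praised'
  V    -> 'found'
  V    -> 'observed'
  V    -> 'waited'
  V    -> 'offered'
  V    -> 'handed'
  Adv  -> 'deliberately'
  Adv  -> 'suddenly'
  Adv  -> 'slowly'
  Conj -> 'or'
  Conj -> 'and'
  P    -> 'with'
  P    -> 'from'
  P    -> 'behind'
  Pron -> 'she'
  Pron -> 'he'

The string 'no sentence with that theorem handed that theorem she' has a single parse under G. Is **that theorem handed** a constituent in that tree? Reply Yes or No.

[S [NP [NP [Det no] [N sentence]] [PP [P with] [NP [Det that] [N theorem]]]] [VP [V handed] [NP [Det that] [N theorem]] [NP [Pron she]]]]
The smallest constituent containing 'that theorem handed' is the S spanning 'no sentence with that theorem handed that theorem she'; no single node in the tree dominates exactly the given words.

No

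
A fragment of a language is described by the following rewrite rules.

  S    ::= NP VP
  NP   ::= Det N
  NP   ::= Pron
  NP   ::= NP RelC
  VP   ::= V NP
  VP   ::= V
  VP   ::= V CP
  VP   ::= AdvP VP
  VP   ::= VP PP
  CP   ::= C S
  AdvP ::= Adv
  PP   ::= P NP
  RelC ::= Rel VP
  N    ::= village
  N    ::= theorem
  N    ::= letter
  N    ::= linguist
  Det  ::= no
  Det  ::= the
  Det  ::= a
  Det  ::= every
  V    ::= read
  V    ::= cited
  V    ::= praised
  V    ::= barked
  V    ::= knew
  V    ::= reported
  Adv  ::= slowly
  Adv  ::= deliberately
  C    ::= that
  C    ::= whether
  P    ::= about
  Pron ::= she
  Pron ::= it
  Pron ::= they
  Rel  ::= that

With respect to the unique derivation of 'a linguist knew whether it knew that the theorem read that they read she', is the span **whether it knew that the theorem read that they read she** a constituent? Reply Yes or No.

Yes

[S [NP [Det a] [N linguist]] [VP [V knew] [CP [C whether] [S [NP [Pron it]] [VP [V knew] [CP [C that] [S [NP [Det the] [N theorem]] [VP [V read] [CP [C that] [S [NP [Pron they]] [VP [V read] [NP [Pron she]]]]]]]]]]]]]
The words 'whether it knew that the theorem read that they read she' are exhaustively dominated by a single CP node (built by CP → C S), so they form a constituent.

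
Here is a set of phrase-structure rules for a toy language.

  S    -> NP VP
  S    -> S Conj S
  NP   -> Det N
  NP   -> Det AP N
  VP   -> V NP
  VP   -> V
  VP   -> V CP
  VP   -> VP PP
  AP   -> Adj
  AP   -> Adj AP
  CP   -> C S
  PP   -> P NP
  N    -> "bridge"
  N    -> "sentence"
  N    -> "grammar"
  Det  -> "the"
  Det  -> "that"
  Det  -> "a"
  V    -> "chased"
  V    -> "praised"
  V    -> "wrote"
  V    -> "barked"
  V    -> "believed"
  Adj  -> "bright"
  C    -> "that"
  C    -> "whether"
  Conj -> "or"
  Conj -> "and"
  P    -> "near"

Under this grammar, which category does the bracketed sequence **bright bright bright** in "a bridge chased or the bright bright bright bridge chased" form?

AP

[S [S [NP [Det a] [N bridge]] [VP [V chased]]] [Conj or] [S [NP [Det the] [AP [Adj bright] [AP [Adj bright] [AP [Adj bright]]]] [N bridge]] [VP [V chased]]]]
The span 'bright bright bright' is the AP node built by AP → Adj AP.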